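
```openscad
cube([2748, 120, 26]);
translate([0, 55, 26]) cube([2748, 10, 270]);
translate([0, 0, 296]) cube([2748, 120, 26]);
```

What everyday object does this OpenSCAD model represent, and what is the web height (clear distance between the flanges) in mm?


An I-beam. The web height is 270 mm.

Two wide flanges with a thin centred web — an I-beam. Overall 322 mm minus two 26 mm flanges gives a web of 322 − 2·26 = 270 mm.


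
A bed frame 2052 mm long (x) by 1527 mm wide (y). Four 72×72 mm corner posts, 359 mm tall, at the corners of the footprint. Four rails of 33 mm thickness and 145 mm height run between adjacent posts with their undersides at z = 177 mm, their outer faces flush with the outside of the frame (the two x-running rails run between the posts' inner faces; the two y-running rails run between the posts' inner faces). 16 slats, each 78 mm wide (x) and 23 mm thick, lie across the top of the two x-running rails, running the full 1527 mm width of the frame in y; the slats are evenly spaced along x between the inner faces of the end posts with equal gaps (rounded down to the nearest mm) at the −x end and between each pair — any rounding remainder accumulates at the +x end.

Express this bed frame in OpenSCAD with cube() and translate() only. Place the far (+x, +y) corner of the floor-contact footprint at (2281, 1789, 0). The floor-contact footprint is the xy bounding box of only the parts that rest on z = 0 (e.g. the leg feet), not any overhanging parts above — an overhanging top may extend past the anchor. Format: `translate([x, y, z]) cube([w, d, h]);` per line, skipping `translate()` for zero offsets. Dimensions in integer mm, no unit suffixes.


translate([229, 262, 0]) cube([72, 72, 359]);
translate([229, 1717, 0]) cube([72, 72, 359]);
translate([2209, 262, 0]) cube([72, 72, 359]);
translate([2209, 1717, 0]) cube([72, 72, 359]);
translate([301, 262, 177]) cube([1908, 33, 145]);
translate([301, 1756, 177]) cube([1908, 33, 145]);
translate([229, 334, 177]) cube([33, 1383, 145]);
translate([2248, 334, 177]) cube([33, 1383, 145]);
translate([339, 262, 322]) cube([78, 1527, 23]);
translate([455, 262, 322]) cube([78, 1527, 23]);
translate([571, 262, 322]) cube([78, 1527, 23]);
translate([687, 262, 322]) cube([78, 1527, 23]);
translate([803, 262, 322]) cube([78, 1527, 23]);
translate([919, 262, 322]) cube([78, 1527, 23]);
translate([1035, 262, 322]) cube([78, 1527, 23]);
translate([1151, 262, 322]) cube([78, 1527, 23]);
translate([1267, 262, 322]) cube([78, 1527, 23]);
translate([1383, 262, 322]) cube([78, 1527, 23]);
translate([1499, 262, 322]) cube([78, 1527, 23]);
translate([1615, 262, 322]) cube([78, 1527, 23]);
translate([1731, 262, 322]) cube([78, 1527, 23]);
translate([1847, 262, 322]) cube([78, 1527, 23]);
translate([1963, 262, 322]) cube([78, 1527, 23]);
translate([2079, 262, 322]) cube([78, 1527, 23]);


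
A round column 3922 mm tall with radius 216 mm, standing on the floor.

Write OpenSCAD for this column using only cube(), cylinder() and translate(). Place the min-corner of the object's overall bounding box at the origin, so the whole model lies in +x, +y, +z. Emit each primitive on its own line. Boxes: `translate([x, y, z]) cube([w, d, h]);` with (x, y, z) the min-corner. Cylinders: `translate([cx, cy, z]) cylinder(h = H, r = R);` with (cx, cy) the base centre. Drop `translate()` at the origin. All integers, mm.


translate([216, 216, 0]) cylinder(h = 3922, r = 216);


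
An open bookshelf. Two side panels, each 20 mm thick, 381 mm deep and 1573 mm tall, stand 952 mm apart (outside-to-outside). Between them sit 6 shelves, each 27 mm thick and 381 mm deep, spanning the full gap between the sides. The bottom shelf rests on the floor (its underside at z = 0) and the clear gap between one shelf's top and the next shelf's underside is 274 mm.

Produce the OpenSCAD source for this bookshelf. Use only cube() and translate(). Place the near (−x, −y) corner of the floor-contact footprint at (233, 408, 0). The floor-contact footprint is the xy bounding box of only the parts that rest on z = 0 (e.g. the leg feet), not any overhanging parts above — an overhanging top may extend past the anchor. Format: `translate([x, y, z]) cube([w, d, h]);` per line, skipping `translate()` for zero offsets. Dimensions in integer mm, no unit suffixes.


translate([233, 408, 0]) cube([20, 381, 1573]);
translate([1165, 408, 0]) cube([20, 381, 1573]);
translate([253, 408, 0]) cube([912, 381, 27]);
translate([253, 408, 301]) cube([912, 381, 27]);
translate([253, 408, 602]) cube([912, 381, 27]);
translate([253, 408, 903]) cube([912, 381, 27]);
translate([253, 408, 1204]) cube([912, 381, 27]);
translate([253, 408, 1505]) cube([912, 381, 27]);


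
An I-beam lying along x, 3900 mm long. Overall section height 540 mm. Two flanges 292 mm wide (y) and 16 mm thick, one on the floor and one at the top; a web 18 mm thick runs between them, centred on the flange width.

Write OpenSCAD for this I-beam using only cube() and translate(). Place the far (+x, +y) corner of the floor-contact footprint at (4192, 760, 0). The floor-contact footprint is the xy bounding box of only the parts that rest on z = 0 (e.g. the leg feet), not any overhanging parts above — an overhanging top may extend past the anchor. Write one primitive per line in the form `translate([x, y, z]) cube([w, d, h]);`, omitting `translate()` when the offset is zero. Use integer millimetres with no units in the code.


translate([292, 468, 0]) cube([3900, 292, 16]);
translate([292, 605, 16]) cube([3900, 18, 508]);
translate([292, 468, 524]) cube([3900, 292, 16]);


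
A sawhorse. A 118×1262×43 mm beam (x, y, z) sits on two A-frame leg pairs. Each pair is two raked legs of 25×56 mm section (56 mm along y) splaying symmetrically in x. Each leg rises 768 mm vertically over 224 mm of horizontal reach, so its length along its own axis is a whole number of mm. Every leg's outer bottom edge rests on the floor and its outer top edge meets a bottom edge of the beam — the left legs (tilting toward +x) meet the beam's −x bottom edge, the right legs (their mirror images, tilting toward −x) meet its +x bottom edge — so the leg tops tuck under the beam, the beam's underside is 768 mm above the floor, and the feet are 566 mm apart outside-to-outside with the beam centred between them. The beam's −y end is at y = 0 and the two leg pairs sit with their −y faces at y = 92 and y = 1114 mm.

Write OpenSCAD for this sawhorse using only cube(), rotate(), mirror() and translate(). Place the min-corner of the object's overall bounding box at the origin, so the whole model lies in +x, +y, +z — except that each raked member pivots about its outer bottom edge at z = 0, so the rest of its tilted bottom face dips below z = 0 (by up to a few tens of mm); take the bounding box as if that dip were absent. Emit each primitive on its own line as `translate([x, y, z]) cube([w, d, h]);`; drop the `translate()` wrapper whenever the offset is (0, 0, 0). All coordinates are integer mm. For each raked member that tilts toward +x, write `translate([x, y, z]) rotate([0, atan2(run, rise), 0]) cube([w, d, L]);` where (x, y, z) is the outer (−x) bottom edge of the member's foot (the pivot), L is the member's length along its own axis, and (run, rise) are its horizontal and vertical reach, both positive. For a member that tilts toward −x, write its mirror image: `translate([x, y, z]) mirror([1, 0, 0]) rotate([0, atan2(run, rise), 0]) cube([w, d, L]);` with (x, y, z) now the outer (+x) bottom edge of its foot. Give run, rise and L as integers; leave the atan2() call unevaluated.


translate([224, 0, 768]) cube([118, 1262, 43]);
translate([0, 92, 0]) rotate([0, atan2(224, 768), 0]) cube([25, 56, 800]);
translate([566, 92, 0]) mirror([1, 0, 0]) rotate([0, atan2(224, 768), 0]) cube([25, 56, 800]);
translate([0, 1114, 0]) rotate([0, atan2(224, 768), 0]) cube([25, 56, 800]);
translate([566, 1114, 0]) mirror([1, 0, 0]) rotate([0, atan2(224, 768), 0]) cube([25, 56, 800]);


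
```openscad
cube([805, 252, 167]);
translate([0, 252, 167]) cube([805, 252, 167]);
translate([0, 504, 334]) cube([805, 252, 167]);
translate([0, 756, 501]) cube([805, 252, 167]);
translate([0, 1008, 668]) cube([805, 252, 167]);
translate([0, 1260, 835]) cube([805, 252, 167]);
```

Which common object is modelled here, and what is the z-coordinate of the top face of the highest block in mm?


A staircase. The total rise is 1002 mm.

6 identical blocks, each offset up and back from the previous — a staircase. Each step is 167 mm tall and there are 6 of them, so the total rise is 6 × 167 = 1002 mm.


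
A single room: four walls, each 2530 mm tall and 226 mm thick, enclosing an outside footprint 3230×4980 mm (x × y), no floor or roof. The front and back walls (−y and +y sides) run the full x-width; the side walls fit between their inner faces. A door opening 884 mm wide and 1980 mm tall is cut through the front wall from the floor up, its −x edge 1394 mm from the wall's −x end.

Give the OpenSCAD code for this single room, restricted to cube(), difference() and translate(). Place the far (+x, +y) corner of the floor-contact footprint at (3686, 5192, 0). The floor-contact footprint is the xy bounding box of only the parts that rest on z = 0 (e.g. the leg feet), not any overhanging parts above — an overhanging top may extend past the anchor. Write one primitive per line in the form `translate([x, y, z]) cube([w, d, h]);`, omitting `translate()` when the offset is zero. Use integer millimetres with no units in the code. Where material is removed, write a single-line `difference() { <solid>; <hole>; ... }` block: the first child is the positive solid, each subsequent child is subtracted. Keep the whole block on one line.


difference() { translate([456, 212, 0]) cube([3230, 226, 2530]); translate([1850, 212, 0]) cube([884, 226, 1980]); }
translate([456, 4966, 0]) cube([3230, 226, 2530]);
translate([456, 438, 0]) cube([226, 4528, 2530]);
translate([3460, 438, 0]) cube([226, 4528, 2530]);


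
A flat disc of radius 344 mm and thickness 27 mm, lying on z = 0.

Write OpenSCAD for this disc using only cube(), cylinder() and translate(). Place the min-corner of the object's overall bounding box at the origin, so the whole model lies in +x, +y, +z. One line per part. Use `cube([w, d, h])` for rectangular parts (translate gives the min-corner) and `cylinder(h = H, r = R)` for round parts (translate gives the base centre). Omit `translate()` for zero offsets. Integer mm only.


translate([344, 344, 0]) cylinder(h = 27, r = 344);


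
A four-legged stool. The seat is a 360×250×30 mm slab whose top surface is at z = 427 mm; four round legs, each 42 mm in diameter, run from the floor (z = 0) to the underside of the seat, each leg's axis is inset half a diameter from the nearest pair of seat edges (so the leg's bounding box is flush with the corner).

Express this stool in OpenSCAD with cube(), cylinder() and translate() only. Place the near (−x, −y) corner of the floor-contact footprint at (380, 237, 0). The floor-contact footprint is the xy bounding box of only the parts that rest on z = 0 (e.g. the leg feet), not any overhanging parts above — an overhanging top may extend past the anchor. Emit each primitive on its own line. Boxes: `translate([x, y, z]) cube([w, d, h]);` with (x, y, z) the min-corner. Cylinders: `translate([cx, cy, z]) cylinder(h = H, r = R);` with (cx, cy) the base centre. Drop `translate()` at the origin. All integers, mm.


// leg_h = 427 - 30 = 397
translate([380, 237, 397]) cube([360, 250, 30]);
translate([401, 258, 0]) cylinder(h = 397, r = 21);
translate([719, 258, 0]) cylinder(h = 397, r = 21);
translate([401, 466, 0]) cylinder(h = 397, r = 21);
translate([719, 466, 0]) cylinder(h = 397, r = 21);


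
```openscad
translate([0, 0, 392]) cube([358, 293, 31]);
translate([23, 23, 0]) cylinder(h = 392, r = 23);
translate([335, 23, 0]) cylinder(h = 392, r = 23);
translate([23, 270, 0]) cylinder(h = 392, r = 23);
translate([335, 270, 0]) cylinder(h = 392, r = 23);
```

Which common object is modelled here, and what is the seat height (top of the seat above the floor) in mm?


A stool. The seat height is 423 mm.

A 358×293×31 slab at z = 392 on four corner cylinders — a stool. The seat top is 392 + 31 = 423 mm.


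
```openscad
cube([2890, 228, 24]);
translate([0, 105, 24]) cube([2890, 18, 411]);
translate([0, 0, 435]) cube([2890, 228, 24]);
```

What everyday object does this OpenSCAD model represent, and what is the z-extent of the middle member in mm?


An I-beam. The web height is 411 mm.

Two wide flanges with a thin centred web — an I-beam. Overall 459 mm minus two 24 mm flanges gives a web of 459 − 2·24 = 411 mm.


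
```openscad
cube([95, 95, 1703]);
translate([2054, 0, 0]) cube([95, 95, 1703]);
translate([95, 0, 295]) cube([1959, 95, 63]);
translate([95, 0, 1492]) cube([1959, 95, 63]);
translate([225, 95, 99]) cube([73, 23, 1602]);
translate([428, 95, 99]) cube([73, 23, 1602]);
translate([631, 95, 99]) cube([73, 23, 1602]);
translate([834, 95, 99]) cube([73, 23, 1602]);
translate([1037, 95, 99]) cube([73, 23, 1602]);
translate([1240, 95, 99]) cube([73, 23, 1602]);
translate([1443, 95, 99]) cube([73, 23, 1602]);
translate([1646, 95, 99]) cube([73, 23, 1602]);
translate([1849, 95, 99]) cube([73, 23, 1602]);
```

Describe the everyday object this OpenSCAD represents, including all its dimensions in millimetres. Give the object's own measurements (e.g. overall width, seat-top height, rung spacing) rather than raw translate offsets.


A fence section. Two 95×95 mm posts, 1703 mm tall, stand on the floor with a clear span of 1959 mm between their inner faces. Two horizontal rails of 95×63 mm section span the gap between the posts with their undersides at z = 295 mm and z = 1492 mm, flush with the posts' −y face. 9 pickets, each 73 mm wide, 23 mm thick and 1602 mm tall, are fixed to the +y face of the rails with their bottoms at z = 99 mm, spaced across the span with a 130 mm gap after the −x post and between neighbouring pickets, with 132 mm left before the +x post.


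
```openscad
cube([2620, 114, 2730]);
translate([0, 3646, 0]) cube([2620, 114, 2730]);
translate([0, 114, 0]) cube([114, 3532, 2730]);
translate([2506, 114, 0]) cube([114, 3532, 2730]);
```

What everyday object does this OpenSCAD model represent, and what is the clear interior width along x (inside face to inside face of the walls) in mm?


A house (or room) frame. The interior width is 2392 mm.

Four 2730 mm walls enclosing a rectangle with no floor or roof — a room or house frame. Outside width is 2620 mm and wall thickness is 114 mm, so the interior width is 2620 − 2 × 114 = 2392 mm.


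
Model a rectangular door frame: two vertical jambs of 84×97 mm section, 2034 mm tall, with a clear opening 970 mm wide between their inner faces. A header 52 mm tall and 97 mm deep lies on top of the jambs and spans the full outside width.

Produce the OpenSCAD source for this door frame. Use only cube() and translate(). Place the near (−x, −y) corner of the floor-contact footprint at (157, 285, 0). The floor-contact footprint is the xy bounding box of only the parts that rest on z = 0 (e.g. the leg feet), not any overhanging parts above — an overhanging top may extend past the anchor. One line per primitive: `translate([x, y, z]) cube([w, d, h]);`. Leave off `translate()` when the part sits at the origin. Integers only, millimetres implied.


translate([157, 285, 0]) cube([84, 97, 2034]);
translate([1211, 285, 0]) cube([84, 97, 2034]);
translate([157, 285, 2034]) cube([1138, 97, 52]);


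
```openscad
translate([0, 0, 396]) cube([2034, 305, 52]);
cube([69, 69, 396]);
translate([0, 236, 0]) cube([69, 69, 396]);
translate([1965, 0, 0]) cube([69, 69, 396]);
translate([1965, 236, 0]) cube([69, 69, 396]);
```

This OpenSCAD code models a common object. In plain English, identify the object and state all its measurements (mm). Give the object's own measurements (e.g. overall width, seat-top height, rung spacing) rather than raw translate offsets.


A long wooden bench with a 2034 mm (x) × 305 mm (y) seat, 52 mm thick, its top surface 448 mm above the floor. Four 69 mm square legs at the seat corners, flush with the edges, run from z = 0 to the seat underside.


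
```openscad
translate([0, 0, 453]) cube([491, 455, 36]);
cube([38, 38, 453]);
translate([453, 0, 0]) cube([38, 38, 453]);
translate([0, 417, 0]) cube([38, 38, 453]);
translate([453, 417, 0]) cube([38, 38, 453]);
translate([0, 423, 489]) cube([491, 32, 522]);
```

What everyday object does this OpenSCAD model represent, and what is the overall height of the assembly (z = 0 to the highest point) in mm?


A chair. The overall height is 1011 mm.

A slab on four corner posts with a tall panel at the back — a chair. The seat slab sits at z = 453 with thickness 36, and the 522 mm backrest starts at the seat top, so the overall height is 453 + 36 + 522 = 1011 mm.


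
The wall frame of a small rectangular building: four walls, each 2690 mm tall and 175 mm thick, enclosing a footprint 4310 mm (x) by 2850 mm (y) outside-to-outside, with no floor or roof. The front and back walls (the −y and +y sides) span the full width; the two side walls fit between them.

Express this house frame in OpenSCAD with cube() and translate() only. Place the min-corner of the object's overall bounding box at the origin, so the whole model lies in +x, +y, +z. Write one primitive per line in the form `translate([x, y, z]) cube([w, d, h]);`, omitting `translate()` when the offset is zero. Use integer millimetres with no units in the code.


cube([4310, 175, 2690]);
translate([0, 2675, 0]) cube([4310, 175, 2690]);
translate([0, 175, 0]) cube([175, 2500, 2690]);
translate([4135, 175, 0]) cube([175, 2500, 2690]);


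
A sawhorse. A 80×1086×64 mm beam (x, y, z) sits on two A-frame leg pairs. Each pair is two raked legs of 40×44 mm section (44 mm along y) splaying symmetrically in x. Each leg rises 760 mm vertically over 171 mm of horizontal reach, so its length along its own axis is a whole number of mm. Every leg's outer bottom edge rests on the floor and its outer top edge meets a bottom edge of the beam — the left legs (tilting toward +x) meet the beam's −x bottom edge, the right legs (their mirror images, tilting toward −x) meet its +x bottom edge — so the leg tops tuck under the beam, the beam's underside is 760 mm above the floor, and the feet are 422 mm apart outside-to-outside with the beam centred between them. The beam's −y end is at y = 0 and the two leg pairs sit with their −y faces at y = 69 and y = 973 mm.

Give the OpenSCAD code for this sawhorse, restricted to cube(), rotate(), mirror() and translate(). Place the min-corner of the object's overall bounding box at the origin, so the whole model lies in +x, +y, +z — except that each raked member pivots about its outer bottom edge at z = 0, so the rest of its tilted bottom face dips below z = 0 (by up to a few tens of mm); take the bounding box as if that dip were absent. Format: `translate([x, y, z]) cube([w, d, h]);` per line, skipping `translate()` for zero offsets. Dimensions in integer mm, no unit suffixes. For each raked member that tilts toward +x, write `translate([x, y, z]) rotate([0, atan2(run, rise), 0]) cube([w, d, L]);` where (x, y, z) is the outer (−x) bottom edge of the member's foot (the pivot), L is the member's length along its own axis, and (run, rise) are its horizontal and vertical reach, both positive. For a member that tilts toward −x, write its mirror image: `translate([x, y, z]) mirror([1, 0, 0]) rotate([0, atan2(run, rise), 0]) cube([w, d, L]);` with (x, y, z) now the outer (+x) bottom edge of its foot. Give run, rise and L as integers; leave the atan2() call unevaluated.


// leg length = √(171² + 760²) = 779
// right-leg outer foot x = 2·171 + 80 = 422
// beam min-corner = (171, 0, 760)
translate([171, 0, 760]) cube([80, 1086, 64]);
translate([0, 69, 0]) rotate([0, atan2(171, 760), 0]) cube([40, 44, 779]);
translate([422, 69, 0]) mirror([1, 0, 0]) rotate([0, atan2(171, 760), 0]) cube([40, 44, 779]);
translate([0, 973, 0]) rotate([0, atan2(171, 760), 0]) cube([40, 44, 779]);
translate([422, 973, 0]) mirror([1, 0, 0]) rotate([0, atan2(171, 760), 0]) cube([40, 44, 779]);


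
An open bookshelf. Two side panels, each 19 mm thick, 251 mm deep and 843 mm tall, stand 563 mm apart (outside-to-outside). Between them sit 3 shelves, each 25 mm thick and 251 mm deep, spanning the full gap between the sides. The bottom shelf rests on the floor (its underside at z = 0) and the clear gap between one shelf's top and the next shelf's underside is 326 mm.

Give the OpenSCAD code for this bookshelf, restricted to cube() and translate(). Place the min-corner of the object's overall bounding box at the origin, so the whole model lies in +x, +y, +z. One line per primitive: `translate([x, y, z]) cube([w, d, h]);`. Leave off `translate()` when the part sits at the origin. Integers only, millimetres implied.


cube([19, 251, 843]);
translate([544, 0, 0]) cube([19, 251, 843]);
translate([19, 0, 0]) cube([525, 251, 25]);
translate([19, 0, 351]) cube([525, 251, 25]);
translate([19, 0, 702]) cube([525, 251, 25]);


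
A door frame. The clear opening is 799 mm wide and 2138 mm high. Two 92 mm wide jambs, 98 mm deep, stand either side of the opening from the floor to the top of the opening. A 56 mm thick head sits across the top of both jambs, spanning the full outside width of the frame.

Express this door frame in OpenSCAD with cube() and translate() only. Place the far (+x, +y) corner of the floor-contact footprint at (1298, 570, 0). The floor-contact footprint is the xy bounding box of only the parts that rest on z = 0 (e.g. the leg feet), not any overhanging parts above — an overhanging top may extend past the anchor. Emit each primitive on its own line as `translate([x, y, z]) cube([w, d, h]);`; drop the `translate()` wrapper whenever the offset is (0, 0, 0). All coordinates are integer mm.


translate([315, 472, 0]) cube([92, 98, 2138]);
translate([1206, 472, 0]) cube([92, 98, 2138]);
translate([315, 472, 2138]) cube([983, 98, 56]);


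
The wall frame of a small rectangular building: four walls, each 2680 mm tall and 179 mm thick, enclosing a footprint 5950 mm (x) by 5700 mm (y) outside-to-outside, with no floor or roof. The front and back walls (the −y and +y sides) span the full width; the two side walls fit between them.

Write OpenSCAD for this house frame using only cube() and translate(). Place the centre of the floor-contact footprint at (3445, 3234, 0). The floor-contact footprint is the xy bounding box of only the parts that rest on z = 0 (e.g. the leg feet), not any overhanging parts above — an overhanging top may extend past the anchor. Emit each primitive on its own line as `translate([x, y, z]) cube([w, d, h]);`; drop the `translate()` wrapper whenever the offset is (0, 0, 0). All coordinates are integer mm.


translate([470, 384, 0]) cube([5950, 179, 2680]);
translate([470, 5905, 0]) cube([5950, 179, 2680]);
translate([470, 563, 0]) cube([179, 5342, 2680]);
translate([6241, 563, 0]) cube([179, 5342, 2680]);


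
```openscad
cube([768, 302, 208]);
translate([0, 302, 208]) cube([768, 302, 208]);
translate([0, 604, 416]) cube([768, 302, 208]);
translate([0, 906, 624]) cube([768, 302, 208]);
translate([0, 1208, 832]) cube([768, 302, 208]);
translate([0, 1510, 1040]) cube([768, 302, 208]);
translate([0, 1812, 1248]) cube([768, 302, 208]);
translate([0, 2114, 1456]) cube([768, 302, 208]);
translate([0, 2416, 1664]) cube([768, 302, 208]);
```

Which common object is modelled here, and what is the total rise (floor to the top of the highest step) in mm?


A staircase. The total rise is 1872 mm.

9 identical blocks, each offset up and back from the previous — a staircase. Each step is 208 mm tall and there are 9 of them, so the total rise is 9 × 208 = 1872 mm.


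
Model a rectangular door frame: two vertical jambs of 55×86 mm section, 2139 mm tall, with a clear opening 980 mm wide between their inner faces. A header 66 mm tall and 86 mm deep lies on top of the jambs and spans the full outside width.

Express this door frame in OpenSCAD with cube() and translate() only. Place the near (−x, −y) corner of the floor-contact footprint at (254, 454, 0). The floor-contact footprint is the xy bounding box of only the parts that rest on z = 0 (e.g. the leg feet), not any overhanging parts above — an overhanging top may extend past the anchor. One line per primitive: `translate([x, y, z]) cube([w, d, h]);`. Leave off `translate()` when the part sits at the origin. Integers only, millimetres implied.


translate([254, 454, 0]) cube([55, 86, 2139]);
translate([1289, 454, 0]) cube([55, 86, 2139]);
translate([254, 454, 2139]) cube([1090, 86, 66]);


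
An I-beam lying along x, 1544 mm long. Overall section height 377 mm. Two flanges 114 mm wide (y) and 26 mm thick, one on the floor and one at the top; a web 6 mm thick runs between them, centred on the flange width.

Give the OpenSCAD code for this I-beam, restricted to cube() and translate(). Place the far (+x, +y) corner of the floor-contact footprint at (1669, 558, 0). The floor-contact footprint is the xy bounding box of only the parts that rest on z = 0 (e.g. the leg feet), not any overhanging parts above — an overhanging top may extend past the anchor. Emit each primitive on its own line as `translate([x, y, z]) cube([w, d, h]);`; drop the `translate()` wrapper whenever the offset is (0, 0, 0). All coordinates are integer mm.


translate([125, 444, 0]) cube([1544, 114, 26]);
translate([125, 498, 26]) cube([1544, 6, 325]);
translate([125, 444, 351]) cube([1544, 114, 26]);


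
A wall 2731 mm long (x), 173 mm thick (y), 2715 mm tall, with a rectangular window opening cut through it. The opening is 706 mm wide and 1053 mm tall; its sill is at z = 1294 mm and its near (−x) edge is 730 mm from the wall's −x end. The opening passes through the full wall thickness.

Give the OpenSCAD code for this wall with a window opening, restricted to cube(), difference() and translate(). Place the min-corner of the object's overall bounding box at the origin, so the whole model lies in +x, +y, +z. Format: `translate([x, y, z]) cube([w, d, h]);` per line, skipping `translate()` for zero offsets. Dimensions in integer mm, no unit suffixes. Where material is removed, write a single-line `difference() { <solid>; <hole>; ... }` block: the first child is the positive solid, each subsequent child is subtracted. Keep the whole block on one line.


difference() { cube([2731, 173, 2715]); translate([730, 0, 1294]) cube([706, 173, 1053]); }


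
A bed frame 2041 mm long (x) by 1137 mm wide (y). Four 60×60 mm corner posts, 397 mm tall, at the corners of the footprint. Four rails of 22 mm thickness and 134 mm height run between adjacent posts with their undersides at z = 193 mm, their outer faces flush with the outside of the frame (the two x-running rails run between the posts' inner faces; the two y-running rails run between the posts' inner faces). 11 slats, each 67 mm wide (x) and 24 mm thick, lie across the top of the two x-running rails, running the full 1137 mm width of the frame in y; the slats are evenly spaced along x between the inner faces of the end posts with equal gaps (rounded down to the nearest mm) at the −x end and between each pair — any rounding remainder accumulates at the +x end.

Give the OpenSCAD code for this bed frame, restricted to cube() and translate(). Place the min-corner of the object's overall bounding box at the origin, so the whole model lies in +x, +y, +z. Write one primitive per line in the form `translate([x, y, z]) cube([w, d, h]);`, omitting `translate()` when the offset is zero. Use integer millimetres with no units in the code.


cube([60, 60, 397]);
translate([0, 1077, 0]) cube([60, 60, 397]);
translate([1981, 0, 0]) cube([60, 60, 397]);
translate([1981, 1077, 0]) cube([60, 60, 397]);
translate([60, 0, 193]) cube([1921, 22, 134]);
translate([60, 1115, 193]) cube([1921, 22, 134]);
translate([0, 60, 193]) cube([22, 1017, 134]);
translate([2019, 60, 193]) cube([22, 1017, 134]);
translate([158, 0, 327]) cube([67, 1137, 24]);
translate([323, 0, 327]) cube([67, 1137, 24]);
translate([488, 0, 327]) cube([67, 1137, 24]);
translate([653, 0, 327]) cube([67, 1137, 24]);
translate([818, 0, 327]) cube([67, 1137, 24]);
translate([983, 0, 327]) cube([67, 1137, 24]);
translate([1148, 0, 327]) cube([67, 1137, 24]);
translate([1313, 0, 327]) cube([67, 1137, 24]);
translate([1478, 0, 327]) cube([67, 1137, 24]);
translate([1643, 0, 327]) cube([67, 1137, 24]);
translate([1808, 0, 327]) cube([67, 1137, 24]);


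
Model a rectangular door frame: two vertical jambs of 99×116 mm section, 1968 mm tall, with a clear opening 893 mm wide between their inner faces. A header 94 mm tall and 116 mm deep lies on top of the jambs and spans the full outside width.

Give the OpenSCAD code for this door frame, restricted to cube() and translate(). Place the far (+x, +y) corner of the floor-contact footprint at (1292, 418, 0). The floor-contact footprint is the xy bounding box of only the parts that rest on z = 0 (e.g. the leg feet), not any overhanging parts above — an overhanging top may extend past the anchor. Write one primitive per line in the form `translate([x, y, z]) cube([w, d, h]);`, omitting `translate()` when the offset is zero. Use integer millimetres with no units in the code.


translate([201, 302, 0]) cube([99, 116, 1968]);
translate([1193, 302, 0]) cube([99, 116, 1968]);
translate([201, 302, 1968]) cube([1091, 116, 94]);


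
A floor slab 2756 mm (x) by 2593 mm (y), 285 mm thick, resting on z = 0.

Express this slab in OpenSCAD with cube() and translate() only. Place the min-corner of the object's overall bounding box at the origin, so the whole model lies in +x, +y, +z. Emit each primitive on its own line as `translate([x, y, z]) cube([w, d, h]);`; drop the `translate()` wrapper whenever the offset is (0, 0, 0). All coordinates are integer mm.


cube([2756, 2593, 285]);


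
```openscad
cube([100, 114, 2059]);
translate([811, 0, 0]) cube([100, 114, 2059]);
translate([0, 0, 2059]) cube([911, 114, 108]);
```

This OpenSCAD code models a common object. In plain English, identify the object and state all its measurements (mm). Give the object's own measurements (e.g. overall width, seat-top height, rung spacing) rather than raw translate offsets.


A door frame. The clear opening is 711 mm wide and 2059 mm high. Two 100 mm wide jambs, 114 mm deep, stand either side of the opening from the floor to the top of the opening. A 108 mm thick head sits across the top of both jambs, spanning the full outside width of the frame.


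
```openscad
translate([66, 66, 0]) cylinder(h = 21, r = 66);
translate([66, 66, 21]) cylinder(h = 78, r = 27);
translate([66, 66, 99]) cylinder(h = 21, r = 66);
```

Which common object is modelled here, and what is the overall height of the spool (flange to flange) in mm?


A spool. The overall height is 120 mm.

Three coaxial cylinders, large–small–large — a spool. Two 21 mm flanges and a 78 mm core give 21 + 78 + 21 = 120 mm.


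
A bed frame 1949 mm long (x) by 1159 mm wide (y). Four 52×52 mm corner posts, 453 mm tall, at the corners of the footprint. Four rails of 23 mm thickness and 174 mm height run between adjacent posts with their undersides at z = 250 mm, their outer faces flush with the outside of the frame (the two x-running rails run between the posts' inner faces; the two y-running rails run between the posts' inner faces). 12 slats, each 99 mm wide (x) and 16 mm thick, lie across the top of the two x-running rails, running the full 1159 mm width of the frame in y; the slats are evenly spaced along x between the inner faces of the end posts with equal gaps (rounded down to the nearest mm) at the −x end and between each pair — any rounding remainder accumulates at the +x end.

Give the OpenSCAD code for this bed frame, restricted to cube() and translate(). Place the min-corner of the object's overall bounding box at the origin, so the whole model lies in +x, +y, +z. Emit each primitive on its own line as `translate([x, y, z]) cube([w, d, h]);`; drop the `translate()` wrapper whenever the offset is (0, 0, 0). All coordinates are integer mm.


// slat z = rail_z + rail_h = 250 + 174 = 424
// slat gap = ⌊(1845 − 12·99) / 13⌋ = 50
cube([52, 52, 453]);
translate([0, 1107, 0]) cube([52, 52, 453]);
translate([1897, 0, 0]) cube([52, 52, 453]);
translate([1897, 1107, 0]) cube([52, 52, 453]);
translate([52, 0, 250]) cube([1845, 23, 174]);
translate([52, 1136, 250]) cube([1845, 23, 174]);
translate([0, 52, 250]) cube([23, 1055, 174]);
translate([1926, 52, 250]) cube([23, 1055, 174]);
translate([102, 0, 424]) cube([99, 1159, 16]);
translate([251, 0, 424]) cube([99, 1159, 16]);
translate([400, 0, 424]) cube([99, 1159, 16]);
translate([549, 0, 424]) cube([99, 1159, 16]);
translate([698, 0, 424]) cube([99, 1159, 16]);
translate([847, 0, 424]) cube([99, 1159, 16]);
translate([996, 0, 424]) cube([99, 1159, 16]);
translate([1145, 0, 424]) cube([99, 1159, 16]);
translate([1294, 0, 424]) cube([99, 1159, 16]);
translate([1443, 0, 424]) cube([99, 1159, 16]);
translate([1592, 0, 424]) cube([99, 1159, 16]);
translate([1741, 0, 424]) cube([99, 1159, 16]);


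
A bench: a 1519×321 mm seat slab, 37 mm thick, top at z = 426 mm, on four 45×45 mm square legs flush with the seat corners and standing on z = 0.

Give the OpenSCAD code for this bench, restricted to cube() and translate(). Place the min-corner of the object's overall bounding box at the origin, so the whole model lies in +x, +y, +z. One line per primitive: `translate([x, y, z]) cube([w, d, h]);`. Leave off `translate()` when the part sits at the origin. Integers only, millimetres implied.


// leg_h = 426 − 37 = 389
translate([0, 0, 389]) cube([1519, 321, 37]);
cube([45, 45, 389]);
translate([0, 276, 0]) cube([45, 45, 389]);
translate([1474, 0, 0]) cube([45, 45, 389]);
translate([1474, 276, 0]) cube([45, 45, 389]);


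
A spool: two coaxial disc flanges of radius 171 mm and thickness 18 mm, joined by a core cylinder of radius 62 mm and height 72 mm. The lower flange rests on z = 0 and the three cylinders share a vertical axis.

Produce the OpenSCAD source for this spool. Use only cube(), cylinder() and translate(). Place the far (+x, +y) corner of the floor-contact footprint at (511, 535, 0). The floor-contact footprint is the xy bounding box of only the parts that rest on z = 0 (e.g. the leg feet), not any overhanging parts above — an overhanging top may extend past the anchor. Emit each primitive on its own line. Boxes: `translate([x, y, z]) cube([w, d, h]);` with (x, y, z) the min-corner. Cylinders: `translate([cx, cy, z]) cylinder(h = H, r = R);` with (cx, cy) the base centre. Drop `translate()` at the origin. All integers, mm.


translate([340, 364, 0]) cylinder(h = 18, r = 171);
translate([340, 364, 18]) cylinder(h = 72, r = 62);
translate([340, 364, 90]) cylinder(h = 18, r = 171);


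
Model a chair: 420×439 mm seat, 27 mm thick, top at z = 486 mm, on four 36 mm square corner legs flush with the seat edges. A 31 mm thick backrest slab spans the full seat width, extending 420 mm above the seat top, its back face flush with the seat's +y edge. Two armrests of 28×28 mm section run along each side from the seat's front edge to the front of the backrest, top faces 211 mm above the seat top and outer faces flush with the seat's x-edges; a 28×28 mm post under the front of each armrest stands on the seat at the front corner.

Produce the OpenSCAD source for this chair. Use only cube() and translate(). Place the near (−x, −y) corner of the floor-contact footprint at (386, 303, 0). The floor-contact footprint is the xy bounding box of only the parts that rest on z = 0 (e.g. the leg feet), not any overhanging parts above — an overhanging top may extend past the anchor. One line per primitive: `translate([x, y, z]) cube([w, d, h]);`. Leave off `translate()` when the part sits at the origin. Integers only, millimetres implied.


translate([386, 303, 459]) cube([420, 439, 27]);
translate([386, 303, 0]) cube([36, 36, 459]);
translate([770, 303, 0]) cube([36, 36, 459]);
translate([386, 706, 0]) cube([36, 36, 459]);
translate([770, 706, 0]) cube([36, 36, 459]);
translate([386, 711, 486]) cube([420, 31, 420]);
translate([386, 303, 669]) cube([28, 408, 28]);
translate([778, 303, 669]) cube([28, 408, 28]);
translate([386, 303, 486]) cube([28, 28, 183]);
translate([778, 303, 486]) cube([28, 28, 183]);


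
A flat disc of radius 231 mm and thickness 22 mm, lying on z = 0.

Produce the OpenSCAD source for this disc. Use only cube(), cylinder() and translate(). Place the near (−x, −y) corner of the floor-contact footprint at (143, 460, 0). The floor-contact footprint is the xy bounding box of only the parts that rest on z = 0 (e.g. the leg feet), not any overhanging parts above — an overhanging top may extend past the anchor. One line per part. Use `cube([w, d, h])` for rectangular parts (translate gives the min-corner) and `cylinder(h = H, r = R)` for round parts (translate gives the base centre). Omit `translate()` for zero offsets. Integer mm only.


translate([374, 691, 0]) cylinder(h = 22, r = 231);


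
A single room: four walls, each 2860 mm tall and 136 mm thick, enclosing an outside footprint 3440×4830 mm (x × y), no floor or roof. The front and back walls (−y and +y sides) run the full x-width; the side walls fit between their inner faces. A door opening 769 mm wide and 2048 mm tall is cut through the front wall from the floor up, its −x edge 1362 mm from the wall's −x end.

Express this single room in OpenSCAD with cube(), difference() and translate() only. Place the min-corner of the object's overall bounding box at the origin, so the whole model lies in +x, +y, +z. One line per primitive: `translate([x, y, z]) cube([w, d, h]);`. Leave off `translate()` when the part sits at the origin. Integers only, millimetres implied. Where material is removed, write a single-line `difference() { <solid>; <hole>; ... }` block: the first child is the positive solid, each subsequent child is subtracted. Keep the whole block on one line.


difference() { cube([3440, 136, 2860]); translate([1362, 0, 0]) cube([769, 136, 2048]); }
translate([0, 4694, 0]) cube([3440, 136, 2860]);
translate([0, 136, 0]) cube([136, 4558, 2860]);
translate([3304, 136, 0]) cube([136, 4558, 2860]);


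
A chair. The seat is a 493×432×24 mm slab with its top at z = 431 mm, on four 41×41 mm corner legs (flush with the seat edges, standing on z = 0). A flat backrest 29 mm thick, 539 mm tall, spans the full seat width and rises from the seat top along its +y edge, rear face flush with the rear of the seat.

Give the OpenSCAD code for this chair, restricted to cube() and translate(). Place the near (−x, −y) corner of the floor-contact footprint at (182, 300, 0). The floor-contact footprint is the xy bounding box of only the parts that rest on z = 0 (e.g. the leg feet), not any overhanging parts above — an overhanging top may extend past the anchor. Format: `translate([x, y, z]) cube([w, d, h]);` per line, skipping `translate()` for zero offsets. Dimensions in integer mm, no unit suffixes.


translate([182, 300, 407]) cube([493, 432, 24]);
translate([182, 300, 0]) cube([41, 41, 407]);
translate([634, 300, 0]) cube([41, 41, 407]);
translate([182, 691, 0]) cube([41, 41, 407]);
translate([634, 691, 0]) cube([41, 41, 407]);
translate([182, 703, 431]) cube([493, 29, 539]);


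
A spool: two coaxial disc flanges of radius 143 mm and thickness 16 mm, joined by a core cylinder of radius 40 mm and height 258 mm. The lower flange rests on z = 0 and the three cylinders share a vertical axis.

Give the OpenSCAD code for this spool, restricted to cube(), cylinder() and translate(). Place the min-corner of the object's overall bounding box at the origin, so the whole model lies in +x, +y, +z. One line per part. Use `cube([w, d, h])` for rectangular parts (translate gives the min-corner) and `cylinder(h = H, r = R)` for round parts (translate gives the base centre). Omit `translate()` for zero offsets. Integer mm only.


translate([143, 143, 0]) cylinder(h = 16, r = 143);
translate([143, 143, 16]) cylinder(h = 258, r = 40);
translate([143, 143, 274]) cylinder(h = 16, r = 143);
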